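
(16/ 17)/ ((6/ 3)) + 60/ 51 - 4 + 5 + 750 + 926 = 1678.65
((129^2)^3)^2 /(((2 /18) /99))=18921441860120466590825342331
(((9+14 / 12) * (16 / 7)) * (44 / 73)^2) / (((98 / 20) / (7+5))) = 37790720 / 1827847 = 20.67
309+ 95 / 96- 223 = 8351 / 96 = 86.99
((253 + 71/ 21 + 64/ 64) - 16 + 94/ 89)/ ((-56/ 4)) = -453115/ 26166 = -17.32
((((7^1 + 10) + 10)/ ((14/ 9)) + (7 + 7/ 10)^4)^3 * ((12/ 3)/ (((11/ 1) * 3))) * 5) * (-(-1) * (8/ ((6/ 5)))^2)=1187516133679.32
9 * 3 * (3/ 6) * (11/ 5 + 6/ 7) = 2889/ 70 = 41.27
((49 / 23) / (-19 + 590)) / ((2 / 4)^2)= 196 / 13133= 0.01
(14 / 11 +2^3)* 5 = 46.36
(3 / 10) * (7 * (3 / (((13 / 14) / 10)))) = 882 / 13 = 67.85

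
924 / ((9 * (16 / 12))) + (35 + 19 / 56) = 6291 / 56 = 112.34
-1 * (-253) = 253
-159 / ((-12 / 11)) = 583 / 4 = 145.75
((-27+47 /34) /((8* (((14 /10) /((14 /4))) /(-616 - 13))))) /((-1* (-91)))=12395 /224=55.33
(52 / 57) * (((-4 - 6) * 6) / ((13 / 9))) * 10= -7200 / 19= -378.95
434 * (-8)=-3472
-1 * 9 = -9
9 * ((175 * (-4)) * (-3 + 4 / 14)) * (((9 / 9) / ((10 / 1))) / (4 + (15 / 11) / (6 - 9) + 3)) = 1045 / 4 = 261.25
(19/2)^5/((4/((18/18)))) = 2476099/128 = 19344.52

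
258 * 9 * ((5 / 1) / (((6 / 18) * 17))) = 34830 / 17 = 2048.82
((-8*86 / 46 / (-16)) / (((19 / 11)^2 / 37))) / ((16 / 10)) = 962555 / 132848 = 7.25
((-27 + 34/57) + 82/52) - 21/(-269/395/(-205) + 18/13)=-12359664803/309324522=-39.96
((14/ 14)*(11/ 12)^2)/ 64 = 121/ 9216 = 0.01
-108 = -108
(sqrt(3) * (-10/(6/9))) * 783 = -11745 * sqrt(3) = -20342.94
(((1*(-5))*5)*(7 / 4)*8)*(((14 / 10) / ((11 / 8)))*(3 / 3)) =-356.36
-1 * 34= -34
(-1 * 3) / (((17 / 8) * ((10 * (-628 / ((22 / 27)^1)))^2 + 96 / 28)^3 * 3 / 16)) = -607645423 / 16915842013161652458473736754596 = -0.00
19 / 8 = 2.38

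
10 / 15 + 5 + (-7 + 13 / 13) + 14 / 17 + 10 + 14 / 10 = 3032 / 255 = 11.89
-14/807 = -0.02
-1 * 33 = -33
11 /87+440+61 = 43598 /87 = 501.13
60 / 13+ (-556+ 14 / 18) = -64421 / 117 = -550.61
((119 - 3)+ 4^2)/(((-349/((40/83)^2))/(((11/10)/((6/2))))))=-77440/2404261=-0.03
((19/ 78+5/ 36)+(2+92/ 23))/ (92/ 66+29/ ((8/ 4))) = 32857/ 81822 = 0.40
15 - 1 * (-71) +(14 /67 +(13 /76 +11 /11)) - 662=-2925965 /5092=-574.62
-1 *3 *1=-3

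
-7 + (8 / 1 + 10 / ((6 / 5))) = 28 / 3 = 9.33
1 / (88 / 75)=75 / 88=0.85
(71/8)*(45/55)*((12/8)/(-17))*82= -78597/1496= -52.54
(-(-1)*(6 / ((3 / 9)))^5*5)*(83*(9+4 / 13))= 94884657120 / 13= 7298819778.46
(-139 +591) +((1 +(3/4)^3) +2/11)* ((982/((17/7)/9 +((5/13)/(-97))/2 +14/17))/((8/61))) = 47543867425861/4150653056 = 11454.55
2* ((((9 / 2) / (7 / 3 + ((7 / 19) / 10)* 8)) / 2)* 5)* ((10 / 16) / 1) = 64125 / 11984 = 5.35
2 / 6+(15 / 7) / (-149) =998 / 3129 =0.32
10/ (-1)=-10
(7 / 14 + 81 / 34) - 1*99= -1634 / 17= -96.12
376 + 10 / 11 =4146 / 11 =376.91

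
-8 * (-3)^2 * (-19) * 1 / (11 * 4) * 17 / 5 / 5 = 5814 / 275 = 21.14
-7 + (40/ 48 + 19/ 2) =10/ 3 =3.33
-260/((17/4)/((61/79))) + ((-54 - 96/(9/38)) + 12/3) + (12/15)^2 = -50556986/100725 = -501.93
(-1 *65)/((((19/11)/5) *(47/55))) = -196625/893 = -220.18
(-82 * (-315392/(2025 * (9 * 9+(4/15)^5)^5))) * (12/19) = 38699220775630078125000000000000000/16730014671682687931433126360889453087981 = 0.00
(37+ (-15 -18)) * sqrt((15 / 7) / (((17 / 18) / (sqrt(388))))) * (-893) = -23879.64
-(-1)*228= 228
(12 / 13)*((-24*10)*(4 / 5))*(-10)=23040 / 13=1772.31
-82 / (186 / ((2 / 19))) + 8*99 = 1399382 / 1767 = 791.95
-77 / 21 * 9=-33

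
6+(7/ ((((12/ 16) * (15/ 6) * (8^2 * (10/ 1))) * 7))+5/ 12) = 2567/ 400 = 6.42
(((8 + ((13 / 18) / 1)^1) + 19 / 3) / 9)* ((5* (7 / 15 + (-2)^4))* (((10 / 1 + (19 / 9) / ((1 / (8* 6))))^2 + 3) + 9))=3737226584 / 2187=1708837.03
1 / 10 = 0.10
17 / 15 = 1.13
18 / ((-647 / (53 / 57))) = -318 / 12293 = -0.03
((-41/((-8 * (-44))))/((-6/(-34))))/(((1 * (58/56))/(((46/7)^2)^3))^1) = -825448117064/16084299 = -51320.12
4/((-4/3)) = -3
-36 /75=-12 /25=-0.48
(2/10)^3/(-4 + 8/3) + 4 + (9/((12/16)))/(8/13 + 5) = 223781/36500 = 6.13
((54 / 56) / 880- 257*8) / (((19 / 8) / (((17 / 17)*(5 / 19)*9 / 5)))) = -455938317 / 1111880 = -410.06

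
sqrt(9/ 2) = 3*sqrt(2)/ 2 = 2.12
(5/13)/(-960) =-1/2496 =-0.00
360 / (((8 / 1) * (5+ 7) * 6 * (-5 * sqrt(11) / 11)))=-sqrt(11) / 8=-0.41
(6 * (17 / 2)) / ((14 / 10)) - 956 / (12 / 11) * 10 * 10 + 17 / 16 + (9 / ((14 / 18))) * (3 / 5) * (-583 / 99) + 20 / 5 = -147222983 / 1680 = -87632.73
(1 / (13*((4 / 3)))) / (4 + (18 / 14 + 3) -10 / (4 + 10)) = 21 / 2756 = 0.01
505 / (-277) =-505 / 277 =-1.82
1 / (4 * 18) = 0.01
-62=-62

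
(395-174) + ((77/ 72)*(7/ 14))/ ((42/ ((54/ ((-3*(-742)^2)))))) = 5840382901/ 26427072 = 221.00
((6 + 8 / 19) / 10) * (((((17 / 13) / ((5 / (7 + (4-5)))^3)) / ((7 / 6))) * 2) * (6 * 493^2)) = 3919754275776 / 1080625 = 3627302.97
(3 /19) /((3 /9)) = 9 /19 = 0.47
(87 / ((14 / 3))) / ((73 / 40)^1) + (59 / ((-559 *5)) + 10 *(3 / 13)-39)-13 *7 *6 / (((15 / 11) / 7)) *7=-28059441456 / 1428245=-19646.10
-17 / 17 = -1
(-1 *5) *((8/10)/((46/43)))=-86/23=-3.74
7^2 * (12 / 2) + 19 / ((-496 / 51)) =144855 / 496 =292.05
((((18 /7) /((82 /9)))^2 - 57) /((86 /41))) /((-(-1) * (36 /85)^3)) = -119971161125 /335872656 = -357.19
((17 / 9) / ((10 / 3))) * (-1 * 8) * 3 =-68 / 5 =-13.60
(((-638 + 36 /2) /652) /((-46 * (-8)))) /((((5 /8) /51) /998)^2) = -321235194096 /18745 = -17137113.58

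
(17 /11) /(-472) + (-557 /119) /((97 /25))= -72494831 /59931256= -1.21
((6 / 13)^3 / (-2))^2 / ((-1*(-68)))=2916 / 82055753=0.00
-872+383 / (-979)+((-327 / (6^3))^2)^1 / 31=-137240994485 / 157329216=-872.32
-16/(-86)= 8/43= 0.19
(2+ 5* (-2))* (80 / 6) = -320 / 3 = -106.67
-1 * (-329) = 329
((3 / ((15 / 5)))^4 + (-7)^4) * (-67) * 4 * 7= -4506152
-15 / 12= -5 / 4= -1.25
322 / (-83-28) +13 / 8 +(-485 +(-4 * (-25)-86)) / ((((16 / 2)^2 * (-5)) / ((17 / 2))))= 798137 / 71040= 11.24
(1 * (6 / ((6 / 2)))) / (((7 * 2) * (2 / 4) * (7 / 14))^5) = 64 / 16807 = 0.00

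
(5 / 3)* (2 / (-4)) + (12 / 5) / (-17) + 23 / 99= -12491 / 16830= -0.74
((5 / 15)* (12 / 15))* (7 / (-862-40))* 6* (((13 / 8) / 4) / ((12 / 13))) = -1183 / 216480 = -0.01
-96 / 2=-48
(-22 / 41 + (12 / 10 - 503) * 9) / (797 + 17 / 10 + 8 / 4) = -1851862 / 328287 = -5.64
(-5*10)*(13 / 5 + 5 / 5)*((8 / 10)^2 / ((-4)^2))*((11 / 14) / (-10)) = 99 / 175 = 0.57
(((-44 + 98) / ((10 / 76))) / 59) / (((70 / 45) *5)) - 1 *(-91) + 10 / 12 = 5744479 / 61950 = 92.73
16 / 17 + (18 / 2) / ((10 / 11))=1843 / 170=10.84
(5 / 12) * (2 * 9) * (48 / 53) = 360 / 53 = 6.79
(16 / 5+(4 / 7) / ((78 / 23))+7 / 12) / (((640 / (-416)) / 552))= -496271 / 350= -1417.92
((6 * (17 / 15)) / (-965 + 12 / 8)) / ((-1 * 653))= 68 / 6291655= 0.00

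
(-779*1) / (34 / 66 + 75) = -25707 / 2492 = -10.32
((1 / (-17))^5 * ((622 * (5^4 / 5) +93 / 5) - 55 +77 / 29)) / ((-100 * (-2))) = -11268857 / 41175853000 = -0.00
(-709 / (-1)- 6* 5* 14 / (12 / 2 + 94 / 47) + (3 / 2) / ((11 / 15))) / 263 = 7244 / 2893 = 2.50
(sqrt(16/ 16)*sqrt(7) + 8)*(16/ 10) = 8*sqrt(7)/ 5 + 64/ 5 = 17.03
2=2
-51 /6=-17 /2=-8.50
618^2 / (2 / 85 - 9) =-42547.23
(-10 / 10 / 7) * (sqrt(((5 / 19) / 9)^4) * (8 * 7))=-200 / 29241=-0.01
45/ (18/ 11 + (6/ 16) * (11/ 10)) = 13200/ 601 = 21.96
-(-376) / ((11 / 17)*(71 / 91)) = 581672 / 781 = 744.78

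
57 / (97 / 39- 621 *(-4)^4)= -2223 / 6199967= -0.00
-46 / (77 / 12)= -552 / 77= -7.17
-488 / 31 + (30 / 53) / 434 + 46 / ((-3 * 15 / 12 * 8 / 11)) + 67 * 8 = 86842792 / 172515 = 503.39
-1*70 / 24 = -2.92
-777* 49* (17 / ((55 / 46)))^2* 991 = -23073010272732 / 3025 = -7627441412.47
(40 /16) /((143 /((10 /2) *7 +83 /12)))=2515 /3432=0.73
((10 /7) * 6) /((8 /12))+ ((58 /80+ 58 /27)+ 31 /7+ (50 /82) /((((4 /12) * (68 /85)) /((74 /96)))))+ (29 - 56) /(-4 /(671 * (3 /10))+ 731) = 11407319685737 /521251053120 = 21.88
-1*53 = -53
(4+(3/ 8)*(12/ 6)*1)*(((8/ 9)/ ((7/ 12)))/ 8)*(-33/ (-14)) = 209/ 98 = 2.13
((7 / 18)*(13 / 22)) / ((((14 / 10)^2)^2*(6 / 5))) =40625 / 814968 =0.05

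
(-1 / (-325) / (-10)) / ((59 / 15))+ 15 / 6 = 47936 / 19175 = 2.50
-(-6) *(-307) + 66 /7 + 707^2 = 3486115 /7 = 498016.43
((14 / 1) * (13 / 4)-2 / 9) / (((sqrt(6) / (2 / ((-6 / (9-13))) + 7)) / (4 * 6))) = 40750 * sqrt(6) / 27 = 3696.92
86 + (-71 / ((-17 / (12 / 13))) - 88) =410 / 221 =1.86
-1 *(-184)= 184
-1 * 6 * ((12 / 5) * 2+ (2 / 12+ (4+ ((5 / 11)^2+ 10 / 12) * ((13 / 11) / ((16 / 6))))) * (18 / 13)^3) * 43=-64444608819 / 14621035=-4407.66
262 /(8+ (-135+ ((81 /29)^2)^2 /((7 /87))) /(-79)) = 1766812327 /902189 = 1958.36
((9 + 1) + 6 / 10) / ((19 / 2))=106 / 95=1.12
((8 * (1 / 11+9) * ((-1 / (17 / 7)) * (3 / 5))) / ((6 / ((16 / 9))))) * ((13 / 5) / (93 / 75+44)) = -44800 / 146421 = -0.31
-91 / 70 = -13 / 10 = -1.30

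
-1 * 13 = -13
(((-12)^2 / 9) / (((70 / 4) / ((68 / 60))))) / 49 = 0.02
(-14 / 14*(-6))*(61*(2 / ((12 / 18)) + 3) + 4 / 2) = 2208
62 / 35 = 1.77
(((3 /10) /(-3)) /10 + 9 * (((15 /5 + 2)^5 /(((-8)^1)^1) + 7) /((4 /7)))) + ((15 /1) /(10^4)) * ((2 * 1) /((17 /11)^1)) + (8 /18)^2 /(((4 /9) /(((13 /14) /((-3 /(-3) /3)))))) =-6040.86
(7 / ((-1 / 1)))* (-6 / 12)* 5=35 / 2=17.50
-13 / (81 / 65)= -845 / 81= -10.43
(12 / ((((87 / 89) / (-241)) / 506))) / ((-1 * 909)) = 43412776 / 26361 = 1646.86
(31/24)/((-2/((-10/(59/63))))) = 3255/472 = 6.90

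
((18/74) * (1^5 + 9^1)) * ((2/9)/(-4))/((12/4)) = -5/111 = -0.05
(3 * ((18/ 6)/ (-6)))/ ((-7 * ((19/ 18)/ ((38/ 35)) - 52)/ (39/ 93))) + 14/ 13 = 5571680/ 5182177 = 1.08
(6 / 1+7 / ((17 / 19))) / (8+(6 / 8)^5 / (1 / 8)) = 30080 / 21539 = 1.40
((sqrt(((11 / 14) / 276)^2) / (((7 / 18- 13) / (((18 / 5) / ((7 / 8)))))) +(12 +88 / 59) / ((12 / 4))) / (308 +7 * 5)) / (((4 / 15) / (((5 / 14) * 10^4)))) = 6362432150000 / 36240480311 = 175.56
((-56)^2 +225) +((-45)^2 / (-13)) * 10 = 23443 / 13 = 1803.31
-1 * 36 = -36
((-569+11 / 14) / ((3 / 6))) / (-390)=1591 / 546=2.91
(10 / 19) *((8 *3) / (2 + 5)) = 240 / 133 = 1.80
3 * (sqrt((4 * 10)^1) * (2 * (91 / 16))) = 273 * sqrt(10) / 4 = 215.83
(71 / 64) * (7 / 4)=497 / 256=1.94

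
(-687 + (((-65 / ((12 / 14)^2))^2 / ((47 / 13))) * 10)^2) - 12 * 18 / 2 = 434774158677381505 / 927567936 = 468724868.34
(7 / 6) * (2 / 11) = 7 / 33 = 0.21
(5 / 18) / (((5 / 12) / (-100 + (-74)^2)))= 3584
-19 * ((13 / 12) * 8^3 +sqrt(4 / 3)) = -31616 / 3 - 38 * sqrt(3) / 3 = -10560.61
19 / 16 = 1.19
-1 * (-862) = 862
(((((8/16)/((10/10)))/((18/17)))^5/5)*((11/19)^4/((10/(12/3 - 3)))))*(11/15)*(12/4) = 228669389707/1970003130624000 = 0.00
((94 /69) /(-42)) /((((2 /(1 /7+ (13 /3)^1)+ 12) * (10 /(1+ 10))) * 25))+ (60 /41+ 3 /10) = 7660274308 /4344283125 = 1.76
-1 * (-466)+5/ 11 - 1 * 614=-1623/ 11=-147.55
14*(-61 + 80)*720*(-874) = -167388480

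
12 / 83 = 0.14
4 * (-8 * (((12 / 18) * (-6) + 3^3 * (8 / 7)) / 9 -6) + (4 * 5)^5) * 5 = 4032030400 / 63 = 64000482.54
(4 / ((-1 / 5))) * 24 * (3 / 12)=-120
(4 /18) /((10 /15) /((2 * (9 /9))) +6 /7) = 14 /75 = 0.19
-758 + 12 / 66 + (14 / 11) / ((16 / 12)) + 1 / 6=-24971 / 33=-756.70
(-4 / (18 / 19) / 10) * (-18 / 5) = 38 / 25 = 1.52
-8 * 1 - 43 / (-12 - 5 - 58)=-557 / 75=-7.43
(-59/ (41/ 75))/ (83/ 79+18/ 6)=-69915/ 2624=-26.64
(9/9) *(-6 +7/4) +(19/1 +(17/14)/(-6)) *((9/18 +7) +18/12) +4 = 2365/14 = 168.93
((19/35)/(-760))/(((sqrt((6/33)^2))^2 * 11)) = -0.00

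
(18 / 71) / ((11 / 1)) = 18 / 781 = 0.02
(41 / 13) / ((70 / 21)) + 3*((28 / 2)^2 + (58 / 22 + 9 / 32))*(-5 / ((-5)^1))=13675353 / 22880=597.70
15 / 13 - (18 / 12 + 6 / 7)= -219 / 182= -1.20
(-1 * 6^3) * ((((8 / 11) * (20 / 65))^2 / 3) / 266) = -36864 / 2719717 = -0.01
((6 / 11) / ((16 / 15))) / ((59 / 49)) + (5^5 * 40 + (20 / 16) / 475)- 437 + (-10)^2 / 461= 28323734839673 / 227383640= 124563.64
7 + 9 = 16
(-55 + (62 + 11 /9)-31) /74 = -205 /666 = -0.31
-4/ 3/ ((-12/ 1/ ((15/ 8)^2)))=25/ 64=0.39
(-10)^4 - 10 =9990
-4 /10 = -2 /5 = -0.40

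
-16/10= -8/5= -1.60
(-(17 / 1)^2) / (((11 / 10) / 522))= -1508580 / 11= -137143.64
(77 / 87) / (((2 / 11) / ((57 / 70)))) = 2299 / 580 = 3.96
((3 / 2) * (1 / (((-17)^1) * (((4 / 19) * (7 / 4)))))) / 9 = -0.03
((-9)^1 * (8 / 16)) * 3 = -27 / 2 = -13.50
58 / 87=2 / 3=0.67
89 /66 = 1.35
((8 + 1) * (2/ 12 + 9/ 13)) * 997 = 200397/ 26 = 7707.58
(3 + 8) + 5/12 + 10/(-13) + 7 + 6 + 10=5249/156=33.65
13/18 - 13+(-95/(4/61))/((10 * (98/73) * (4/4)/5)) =-3893947/7056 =-551.86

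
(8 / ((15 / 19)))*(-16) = -2432 / 15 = -162.13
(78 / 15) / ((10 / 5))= 13 / 5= 2.60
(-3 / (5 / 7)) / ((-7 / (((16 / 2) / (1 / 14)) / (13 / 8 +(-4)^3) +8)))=9288 / 2495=3.72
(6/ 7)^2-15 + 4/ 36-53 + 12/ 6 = -28733/ 441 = -65.15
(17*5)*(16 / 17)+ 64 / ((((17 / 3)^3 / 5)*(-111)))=14539600 / 181781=79.98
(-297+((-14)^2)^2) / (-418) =-38119 / 418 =-91.19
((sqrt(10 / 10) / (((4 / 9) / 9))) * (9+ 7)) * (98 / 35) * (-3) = -13608 / 5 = -2721.60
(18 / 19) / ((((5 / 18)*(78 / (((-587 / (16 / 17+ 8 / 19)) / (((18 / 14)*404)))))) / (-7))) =0.25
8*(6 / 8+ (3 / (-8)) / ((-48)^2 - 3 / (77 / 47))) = 6.00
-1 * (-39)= 39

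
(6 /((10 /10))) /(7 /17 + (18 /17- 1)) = 12.75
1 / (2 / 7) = 7 / 2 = 3.50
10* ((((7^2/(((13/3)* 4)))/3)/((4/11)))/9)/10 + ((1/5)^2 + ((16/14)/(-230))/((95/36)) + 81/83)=3094048063/2376475920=1.30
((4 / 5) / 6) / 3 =2 / 45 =0.04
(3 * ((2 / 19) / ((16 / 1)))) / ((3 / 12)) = 0.08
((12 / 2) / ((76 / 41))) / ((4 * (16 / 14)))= 861 / 1216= 0.71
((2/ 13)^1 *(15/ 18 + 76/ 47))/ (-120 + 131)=691/ 20163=0.03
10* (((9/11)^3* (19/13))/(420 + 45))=9234/536393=0.02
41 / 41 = 1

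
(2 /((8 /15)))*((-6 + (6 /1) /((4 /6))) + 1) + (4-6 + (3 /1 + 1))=17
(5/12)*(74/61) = 185/366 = 0.51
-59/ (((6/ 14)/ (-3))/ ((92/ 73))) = 520.49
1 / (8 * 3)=1 / 24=0.04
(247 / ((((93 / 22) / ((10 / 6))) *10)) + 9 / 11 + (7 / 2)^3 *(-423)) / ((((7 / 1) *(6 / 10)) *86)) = -2225094785 / 44340912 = -50.18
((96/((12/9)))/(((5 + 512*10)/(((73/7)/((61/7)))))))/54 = 292/937875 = 0.00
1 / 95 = 0.01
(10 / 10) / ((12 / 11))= 11 / 12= 0.92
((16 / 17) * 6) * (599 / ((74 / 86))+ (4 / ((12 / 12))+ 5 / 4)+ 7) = 4000.29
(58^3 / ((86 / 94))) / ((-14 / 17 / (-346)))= 26969746424 / 301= 89600486.46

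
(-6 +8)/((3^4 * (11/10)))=20/891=0.02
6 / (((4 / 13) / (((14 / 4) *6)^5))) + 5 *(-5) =159279889 / 2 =79639944.50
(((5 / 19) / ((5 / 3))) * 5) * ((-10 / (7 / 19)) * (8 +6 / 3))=-1500 / 7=-214.29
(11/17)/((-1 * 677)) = -11/11509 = -0.00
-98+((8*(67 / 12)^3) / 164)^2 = -32517875879 / 1254859776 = -25.91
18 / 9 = 2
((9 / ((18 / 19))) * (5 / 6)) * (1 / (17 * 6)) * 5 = 475 / 1224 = 0.39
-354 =-354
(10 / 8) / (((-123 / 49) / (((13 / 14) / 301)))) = -65 / 42312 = -0.00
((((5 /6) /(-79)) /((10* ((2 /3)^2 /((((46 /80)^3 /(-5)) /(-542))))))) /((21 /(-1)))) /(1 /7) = 12167 /219228160000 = 0.00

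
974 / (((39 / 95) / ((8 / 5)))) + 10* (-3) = 146878 / 39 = 3766.10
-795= -795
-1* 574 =-574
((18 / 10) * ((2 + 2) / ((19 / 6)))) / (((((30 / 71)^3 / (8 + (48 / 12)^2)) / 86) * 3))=246242768 / 11875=20736.23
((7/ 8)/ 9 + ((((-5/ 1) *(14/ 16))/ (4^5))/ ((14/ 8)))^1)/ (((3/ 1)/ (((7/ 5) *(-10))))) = -12229/ 27648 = -0.44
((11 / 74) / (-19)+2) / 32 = 2801 / 44992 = 0.06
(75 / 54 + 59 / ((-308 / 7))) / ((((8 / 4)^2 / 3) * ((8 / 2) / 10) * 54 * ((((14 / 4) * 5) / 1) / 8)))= 19 / 24948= 0.00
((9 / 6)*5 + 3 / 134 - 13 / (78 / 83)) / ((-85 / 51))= 2537 / 670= 3.79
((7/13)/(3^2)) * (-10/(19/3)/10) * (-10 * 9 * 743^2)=115930290/247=469353.40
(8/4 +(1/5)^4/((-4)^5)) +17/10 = 2367999/640000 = 3.70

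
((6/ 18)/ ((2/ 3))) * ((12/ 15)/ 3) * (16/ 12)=8/ 45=0.18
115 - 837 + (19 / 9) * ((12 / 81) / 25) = -4386074 / 6075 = -721.99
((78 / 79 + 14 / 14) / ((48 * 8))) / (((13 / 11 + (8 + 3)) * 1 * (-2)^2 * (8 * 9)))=1727 / 1170726912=0.00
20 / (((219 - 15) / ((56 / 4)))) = 70 / 51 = 1.37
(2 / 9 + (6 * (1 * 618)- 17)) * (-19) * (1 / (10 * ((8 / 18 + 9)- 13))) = 631199 / 320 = 1972.50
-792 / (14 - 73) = 792 / 59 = 13.42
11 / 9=1.22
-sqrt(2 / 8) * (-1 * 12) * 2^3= 48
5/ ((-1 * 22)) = -0.23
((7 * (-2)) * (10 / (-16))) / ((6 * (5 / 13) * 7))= 13 / 24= 0.54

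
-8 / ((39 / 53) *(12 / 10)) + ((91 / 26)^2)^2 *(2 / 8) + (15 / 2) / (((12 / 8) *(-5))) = 205589 / 7488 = 27.46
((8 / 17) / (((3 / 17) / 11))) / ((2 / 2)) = 88 / 3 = 29.33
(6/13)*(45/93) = 90/403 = 0.22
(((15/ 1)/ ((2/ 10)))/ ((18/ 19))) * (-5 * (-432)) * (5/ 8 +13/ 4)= 662625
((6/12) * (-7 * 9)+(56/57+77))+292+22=41095/114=360.48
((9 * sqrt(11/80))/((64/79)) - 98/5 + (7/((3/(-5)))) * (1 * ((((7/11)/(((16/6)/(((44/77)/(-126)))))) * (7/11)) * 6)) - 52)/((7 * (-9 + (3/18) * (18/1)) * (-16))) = -259733/2439360 + 237 * sqrt(55)/286720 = -0.10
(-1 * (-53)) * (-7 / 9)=-371 / 9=-41.22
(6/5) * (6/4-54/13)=-207/65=-3.18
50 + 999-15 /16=16769 /16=1048.06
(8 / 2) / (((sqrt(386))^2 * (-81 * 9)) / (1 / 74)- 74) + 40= 416464598 / 10411615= 40.00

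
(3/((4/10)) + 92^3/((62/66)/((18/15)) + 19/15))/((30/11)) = 1130677295/8116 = 139314.60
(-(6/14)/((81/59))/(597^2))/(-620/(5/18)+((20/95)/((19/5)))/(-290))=617671/1574018721819810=0.00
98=98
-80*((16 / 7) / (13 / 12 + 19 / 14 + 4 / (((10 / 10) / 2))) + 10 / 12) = -221480 / 2631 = -84.18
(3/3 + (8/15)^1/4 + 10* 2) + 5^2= 692/15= 46.13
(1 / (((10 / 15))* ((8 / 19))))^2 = 3249 / 256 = 12.69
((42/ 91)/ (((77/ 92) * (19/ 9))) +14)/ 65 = 271234/ 1236235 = 0.22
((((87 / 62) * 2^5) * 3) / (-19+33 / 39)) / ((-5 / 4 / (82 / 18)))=247312 / 9145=27.04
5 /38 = 0.13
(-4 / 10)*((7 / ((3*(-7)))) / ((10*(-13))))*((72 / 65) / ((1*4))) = -6 / 21125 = -0.00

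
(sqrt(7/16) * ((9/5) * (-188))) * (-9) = 3807 * sqrt(7)/5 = 2014.48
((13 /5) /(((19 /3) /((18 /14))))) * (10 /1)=702 /133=5.28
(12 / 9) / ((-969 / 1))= -4 / 2907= -0.00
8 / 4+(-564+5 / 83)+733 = 14198 / 83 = 171.06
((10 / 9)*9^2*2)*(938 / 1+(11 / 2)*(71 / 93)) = 5257470 / 31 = 169595.81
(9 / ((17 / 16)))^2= 20736 / 289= 71.75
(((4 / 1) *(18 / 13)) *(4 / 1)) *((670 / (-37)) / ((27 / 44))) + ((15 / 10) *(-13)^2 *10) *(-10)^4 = 36579106640 / 1443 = 25349346.25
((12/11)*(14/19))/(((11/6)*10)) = 504/11495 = 0.04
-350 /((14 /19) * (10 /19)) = -1805 /2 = -902.50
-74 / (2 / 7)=-259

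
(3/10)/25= 3/250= 0.01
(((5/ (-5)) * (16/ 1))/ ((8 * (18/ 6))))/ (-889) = 2/ 2667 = 0.00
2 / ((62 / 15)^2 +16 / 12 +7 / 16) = 7200 / 67879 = 0.11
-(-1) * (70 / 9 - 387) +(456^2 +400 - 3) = 1871584 / 9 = 207953.78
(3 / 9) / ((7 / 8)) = 8 / 21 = 0.38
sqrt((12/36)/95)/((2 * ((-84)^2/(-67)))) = -67 * sqrt(285)/4021920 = -0.00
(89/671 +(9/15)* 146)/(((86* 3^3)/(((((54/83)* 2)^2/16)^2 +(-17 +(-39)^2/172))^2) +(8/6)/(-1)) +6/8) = 15616431621385365013481694036/6125156306401152278690844995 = 2.55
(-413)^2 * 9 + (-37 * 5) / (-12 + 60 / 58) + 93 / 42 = 1535140.09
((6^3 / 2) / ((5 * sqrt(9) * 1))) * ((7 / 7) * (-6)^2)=1296 / 5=259.20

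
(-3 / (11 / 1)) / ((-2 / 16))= 24 / 11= 2.18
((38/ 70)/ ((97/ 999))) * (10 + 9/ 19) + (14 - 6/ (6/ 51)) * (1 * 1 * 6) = -554889/ 3395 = -163.44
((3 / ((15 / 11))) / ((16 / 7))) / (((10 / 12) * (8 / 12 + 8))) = 0.13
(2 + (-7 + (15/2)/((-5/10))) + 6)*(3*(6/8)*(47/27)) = -329/6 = -54.83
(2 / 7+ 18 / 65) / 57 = 256 / 25935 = 0.01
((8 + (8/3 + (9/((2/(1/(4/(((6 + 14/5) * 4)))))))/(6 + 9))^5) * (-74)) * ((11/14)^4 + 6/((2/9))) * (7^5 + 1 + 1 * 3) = -818292858588243034445681/5697685546875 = -143618466104.55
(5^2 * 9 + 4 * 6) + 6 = 255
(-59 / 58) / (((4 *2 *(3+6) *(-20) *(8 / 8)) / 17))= 1003 / 83520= 0.01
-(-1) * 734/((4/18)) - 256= 3047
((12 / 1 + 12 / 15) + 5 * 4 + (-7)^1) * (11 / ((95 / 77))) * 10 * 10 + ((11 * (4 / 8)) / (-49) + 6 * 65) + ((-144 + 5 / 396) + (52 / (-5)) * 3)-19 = 42763535209 / 1843380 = 23198.44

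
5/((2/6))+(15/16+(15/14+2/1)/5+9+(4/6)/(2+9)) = 473317/18480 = 25.61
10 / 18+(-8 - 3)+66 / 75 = -9.56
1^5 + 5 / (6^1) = 11 / 6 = 1.83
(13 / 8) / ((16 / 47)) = 611 / 128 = 4.77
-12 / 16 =-3 / 4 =-0.75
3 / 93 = 1 / 31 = 0.03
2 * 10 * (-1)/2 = -10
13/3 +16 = 61/3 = 20.33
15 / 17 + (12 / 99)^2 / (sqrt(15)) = 16*sqrt(15) / 16335 + 15 / 17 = 0.89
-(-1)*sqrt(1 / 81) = 1 / 9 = 0.11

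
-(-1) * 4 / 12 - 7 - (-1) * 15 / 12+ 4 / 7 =-407 / 84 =-4.85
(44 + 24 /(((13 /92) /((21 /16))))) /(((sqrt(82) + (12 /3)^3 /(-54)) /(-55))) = -69564825 * sqrt(82) /381901 - 82447200 /381901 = -1865.36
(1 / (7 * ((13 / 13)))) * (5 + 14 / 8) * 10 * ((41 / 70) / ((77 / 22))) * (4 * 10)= 22140 / 343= 64.55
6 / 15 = 2 / 5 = 0.40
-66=-66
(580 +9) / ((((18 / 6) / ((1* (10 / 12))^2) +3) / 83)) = 1222175 / 183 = 6678.55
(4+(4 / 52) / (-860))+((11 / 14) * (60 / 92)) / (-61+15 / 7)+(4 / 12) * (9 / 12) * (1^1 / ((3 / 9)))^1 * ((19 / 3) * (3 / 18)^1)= 380029043 / 79456260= 4.78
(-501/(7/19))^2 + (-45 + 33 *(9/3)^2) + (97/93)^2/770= 86218490571373/46618110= 1849463.45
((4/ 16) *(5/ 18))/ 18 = 5/ 1296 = 0.00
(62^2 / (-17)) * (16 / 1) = -61504 / 17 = -3617.88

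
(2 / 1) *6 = 12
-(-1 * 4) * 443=1772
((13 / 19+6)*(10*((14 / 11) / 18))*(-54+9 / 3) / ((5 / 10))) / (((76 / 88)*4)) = -151130 / 1083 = -139.55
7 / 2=3.50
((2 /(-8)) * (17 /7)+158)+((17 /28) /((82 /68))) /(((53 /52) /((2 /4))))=9591439 /60844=157.64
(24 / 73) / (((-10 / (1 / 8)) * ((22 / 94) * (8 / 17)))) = -2397 / 64240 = -0.04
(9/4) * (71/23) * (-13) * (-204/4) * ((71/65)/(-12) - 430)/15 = -1214740491/9200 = -132037.01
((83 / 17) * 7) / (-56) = -0.61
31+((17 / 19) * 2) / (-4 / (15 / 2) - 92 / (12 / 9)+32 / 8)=578477 / 18677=30.97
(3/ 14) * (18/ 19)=27/ 133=0.20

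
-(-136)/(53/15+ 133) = 255/256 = 1.00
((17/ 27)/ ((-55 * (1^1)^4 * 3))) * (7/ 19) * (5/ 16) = -119/ 270864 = -0.00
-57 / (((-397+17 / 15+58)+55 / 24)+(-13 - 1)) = 760 / 4661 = 0.16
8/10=4/5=0.80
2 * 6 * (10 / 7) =120 / 7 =17.14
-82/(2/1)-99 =-140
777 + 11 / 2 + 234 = 2033 / 2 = 1016.50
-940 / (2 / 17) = -7990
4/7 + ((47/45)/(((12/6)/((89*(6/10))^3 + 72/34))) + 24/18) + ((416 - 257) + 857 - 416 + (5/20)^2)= 286041167549/3570000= 80123.58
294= 294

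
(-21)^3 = -9261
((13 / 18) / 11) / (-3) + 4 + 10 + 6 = 11867 / 594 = 19.98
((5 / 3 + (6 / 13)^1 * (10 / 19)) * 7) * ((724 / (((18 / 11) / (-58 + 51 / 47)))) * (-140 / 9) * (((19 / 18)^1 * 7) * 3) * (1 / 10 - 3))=-149924842009250 / 445419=-336592830.59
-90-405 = -495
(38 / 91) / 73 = 0.01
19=19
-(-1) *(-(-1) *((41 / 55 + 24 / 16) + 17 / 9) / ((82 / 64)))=65488 / 20295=3.23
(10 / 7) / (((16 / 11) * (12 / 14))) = 55 / 48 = 1.15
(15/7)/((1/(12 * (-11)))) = -1980/7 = -282.86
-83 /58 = -1.43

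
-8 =-8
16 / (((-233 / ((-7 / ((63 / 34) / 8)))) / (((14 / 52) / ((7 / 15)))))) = 10880 / 9087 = 1.20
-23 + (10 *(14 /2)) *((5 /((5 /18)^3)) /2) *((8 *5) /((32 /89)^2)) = 40420495 /16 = 2526280.94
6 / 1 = 6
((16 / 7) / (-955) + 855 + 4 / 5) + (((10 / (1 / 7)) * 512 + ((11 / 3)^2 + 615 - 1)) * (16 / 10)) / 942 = 26006599709 / 28337715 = 917.74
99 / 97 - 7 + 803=77311 / 97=797.02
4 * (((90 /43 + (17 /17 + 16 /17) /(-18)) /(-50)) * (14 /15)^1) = -121898 /822375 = -0.15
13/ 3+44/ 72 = 89/ 18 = 4.94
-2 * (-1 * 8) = 16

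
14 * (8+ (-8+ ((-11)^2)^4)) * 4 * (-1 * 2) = -24008194672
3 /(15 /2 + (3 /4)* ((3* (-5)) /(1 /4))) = -2 /25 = -0.08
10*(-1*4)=-40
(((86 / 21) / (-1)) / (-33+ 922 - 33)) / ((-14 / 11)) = 473 / 125832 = 0.00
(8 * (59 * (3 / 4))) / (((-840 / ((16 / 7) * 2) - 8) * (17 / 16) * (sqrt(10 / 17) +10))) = -384 / 2197 +192 * sqrt(170) / 186745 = -0.16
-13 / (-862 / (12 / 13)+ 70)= 78 / 5183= 0.02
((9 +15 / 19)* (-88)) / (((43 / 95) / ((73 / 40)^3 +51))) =-3737036391 / 34400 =-108634.78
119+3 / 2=241 / 2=120.50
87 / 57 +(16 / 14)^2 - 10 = -6673 / 931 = -7.17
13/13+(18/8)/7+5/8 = 1.95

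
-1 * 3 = -3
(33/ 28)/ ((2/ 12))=99/ 14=7.07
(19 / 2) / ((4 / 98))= 232.75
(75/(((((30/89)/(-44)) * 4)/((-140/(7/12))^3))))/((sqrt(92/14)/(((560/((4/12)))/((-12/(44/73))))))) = -104209459200000 * sqrt(322)/1679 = -1113741446835.46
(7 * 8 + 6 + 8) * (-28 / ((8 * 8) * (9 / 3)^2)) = -245 / 72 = -3.40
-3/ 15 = -1/ 5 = -0.20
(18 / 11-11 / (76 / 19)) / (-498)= 49 / 21912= 0.00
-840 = -840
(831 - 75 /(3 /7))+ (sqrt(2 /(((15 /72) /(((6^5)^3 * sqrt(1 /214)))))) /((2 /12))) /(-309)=-6718464 * 107^(3 /4) * 2^(1 /4) * sqrt(5) /55105+ 656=-10129.97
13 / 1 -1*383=-370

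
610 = 610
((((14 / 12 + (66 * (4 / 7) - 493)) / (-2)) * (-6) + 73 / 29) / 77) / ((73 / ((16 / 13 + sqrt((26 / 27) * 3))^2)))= -1848966155 / 1735556823 - 8833520 * sqrt(26) / 44501457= -2.08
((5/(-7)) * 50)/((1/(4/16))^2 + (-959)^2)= -250/6437879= -0.00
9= 9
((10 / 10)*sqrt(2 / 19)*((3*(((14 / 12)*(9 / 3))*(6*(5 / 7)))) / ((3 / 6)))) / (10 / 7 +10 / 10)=630*sqrt(38) / 323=12.02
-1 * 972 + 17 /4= -3871 /4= -967.75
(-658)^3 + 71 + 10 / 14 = -1994231682 / 7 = -284890240.29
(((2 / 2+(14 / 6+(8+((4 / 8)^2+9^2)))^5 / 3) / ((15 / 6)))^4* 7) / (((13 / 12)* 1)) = 3519004389119678412633243000000000000.00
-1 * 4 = -4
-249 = -249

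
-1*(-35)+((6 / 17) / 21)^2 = 495639 / 14161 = 35.00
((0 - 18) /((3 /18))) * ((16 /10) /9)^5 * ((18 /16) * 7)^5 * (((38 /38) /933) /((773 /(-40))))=4840416 /150251875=0.03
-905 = -905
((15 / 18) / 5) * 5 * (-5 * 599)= -14975 / 6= -2495.83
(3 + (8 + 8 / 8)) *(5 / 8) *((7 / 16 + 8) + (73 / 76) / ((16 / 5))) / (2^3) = 159375 / 19456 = 8.19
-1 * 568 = -568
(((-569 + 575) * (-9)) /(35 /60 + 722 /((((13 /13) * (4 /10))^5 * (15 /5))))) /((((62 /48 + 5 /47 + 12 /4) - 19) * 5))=974592 /30969680105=0.00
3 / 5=0.60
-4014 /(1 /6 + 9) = -24084 /55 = -437.89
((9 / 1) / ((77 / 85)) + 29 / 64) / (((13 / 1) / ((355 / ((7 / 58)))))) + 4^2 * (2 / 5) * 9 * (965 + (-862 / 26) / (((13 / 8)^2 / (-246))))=44684072654131 / 189469280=235838.09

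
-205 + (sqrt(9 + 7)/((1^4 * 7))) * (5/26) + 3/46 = -857397/4186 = -204.82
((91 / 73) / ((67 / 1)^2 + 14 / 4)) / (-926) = -91 / 303684015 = -0.00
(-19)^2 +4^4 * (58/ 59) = 36147/ 59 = 612.66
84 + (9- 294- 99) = -300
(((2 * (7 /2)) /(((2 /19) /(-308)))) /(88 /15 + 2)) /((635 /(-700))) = 21506100 /7493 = 2870.16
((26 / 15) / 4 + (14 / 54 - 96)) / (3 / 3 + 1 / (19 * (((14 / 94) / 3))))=-3422489 / 73980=-46.26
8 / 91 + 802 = 72990 / 91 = 802.09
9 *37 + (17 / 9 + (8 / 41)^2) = 5067110 / 15129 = 334.93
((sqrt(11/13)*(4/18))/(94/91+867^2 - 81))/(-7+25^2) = 0.00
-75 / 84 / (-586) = 25 / 16408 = 0.00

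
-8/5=-1.60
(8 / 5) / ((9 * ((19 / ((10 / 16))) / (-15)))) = -5 / 57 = -0.09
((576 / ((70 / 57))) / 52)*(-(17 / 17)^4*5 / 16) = -513 / 182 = -2.82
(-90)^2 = 8100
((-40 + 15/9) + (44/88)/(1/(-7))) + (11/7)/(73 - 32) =-71971/1722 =-41.80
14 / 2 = 7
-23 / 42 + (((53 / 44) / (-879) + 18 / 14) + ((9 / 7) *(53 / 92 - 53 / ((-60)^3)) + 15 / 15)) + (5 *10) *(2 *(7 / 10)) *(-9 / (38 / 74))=-289708815940097 / 236619768000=-1224.36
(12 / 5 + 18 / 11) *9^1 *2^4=31968 / 55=581.24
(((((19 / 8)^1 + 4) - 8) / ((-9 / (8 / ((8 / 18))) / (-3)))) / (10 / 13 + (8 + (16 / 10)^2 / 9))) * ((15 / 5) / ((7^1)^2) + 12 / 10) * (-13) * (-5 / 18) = -50915475 / 10380944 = -4.90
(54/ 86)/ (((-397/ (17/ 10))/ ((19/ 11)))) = -0.00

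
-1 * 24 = -24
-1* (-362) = 362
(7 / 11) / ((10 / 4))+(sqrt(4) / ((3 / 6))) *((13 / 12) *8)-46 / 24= 7261 / 220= 33.00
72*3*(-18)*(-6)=23328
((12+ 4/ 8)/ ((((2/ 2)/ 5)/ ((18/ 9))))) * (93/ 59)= 11625/ 59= 197.03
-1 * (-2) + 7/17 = 41/17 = 2.41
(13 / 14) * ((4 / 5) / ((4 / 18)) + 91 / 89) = 26741 / 6230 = 4.29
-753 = -753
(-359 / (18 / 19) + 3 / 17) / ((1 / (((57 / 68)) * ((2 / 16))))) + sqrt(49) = -1813741 / 55488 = -32.69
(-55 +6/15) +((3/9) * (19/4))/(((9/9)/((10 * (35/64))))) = -88207/1920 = -45.94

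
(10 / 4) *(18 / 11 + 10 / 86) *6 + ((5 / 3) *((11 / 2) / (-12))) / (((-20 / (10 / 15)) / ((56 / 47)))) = 31596451 / 1200474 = 26.32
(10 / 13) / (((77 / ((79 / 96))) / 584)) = 28835 / 6006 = 4.80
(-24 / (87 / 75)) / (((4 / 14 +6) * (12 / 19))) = -3325 / 638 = -5.21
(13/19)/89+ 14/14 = 1704/1691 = 1.01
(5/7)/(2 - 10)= -5/56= -0.09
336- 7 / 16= 5369 / 16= 335.56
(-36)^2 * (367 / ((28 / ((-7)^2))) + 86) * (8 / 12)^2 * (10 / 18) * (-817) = -190393680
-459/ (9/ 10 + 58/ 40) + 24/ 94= -9168/ 47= -195.06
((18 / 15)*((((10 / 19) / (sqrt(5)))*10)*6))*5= 720*sqrt(5) / 19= 84.74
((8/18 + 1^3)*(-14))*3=-182/3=-60.67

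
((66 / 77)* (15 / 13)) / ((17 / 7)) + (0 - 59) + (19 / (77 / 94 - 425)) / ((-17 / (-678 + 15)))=-60.34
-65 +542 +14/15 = 7169/15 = 477.93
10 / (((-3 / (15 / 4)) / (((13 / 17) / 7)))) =-325 / 238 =-1.37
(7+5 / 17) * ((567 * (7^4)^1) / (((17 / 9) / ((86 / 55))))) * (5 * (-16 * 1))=-2090536947072 / 3179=-657608350.76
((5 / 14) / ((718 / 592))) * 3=2220 / 2513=0.88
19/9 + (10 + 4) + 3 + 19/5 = 1031/45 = 22.91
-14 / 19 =-0.74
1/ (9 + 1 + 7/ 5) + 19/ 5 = 1108/ 285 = 3.89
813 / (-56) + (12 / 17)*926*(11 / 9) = 784.38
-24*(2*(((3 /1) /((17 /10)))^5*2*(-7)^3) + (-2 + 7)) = 799980017160 /1419857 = 563422.95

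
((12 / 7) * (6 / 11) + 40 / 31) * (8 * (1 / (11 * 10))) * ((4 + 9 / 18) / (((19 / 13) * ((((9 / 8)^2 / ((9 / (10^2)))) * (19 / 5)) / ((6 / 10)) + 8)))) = 19888128 / 3873826495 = 0.01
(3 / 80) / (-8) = -3 / 640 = -0.00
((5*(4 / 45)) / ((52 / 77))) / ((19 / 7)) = 539 / 2223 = 0.24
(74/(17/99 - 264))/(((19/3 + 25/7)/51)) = -3923073/2716376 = -1.44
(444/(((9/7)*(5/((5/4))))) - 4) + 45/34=8533/102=83.66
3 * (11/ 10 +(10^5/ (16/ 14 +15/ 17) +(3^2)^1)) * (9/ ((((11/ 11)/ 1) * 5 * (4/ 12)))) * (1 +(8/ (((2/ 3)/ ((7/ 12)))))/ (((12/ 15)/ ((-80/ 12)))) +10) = -228169661697/ 6025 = -37870483.27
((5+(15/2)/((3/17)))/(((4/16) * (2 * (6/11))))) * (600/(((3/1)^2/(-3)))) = -104500/3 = -34833.33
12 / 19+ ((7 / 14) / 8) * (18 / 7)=843 / 1064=0.79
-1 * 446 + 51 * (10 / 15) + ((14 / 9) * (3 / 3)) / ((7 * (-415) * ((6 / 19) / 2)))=-4616498 / 11205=-412.00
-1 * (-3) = 3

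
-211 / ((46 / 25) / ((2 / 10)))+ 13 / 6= -1433 / 69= -20.77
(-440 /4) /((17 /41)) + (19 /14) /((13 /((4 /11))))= -4513864 /17017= -265.26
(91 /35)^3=2197 /125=17.58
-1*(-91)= 91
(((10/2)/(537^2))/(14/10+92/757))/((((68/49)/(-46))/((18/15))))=-4265695/9410730069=-0.00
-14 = -14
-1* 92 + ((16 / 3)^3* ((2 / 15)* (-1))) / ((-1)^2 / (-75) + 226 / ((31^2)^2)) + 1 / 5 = 1453.60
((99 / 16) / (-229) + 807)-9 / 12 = 2954001 / 3664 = 806.22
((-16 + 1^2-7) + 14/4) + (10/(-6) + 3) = -103/6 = -17.17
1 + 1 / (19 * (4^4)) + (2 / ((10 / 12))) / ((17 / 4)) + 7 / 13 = 11305041 / 5374720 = 2.10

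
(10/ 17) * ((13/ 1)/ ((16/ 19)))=1235/ 136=9.08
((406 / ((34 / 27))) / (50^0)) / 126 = 87 / 34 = 2.56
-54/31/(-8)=27/124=0.22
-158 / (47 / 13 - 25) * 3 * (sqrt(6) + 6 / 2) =120.79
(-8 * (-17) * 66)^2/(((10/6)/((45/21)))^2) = 6526054656/49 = 133184788.90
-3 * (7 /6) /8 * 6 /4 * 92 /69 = -7 /8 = -0.88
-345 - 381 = -726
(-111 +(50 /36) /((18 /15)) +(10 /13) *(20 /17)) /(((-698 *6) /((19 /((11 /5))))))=247011685 /1099551024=0.22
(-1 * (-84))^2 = 7056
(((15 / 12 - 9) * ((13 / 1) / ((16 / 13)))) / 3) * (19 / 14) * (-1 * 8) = 99541 / 336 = 296.25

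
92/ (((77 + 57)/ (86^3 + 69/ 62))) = 907017443/ 2077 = 436695.93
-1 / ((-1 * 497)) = 1 / 497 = 0.00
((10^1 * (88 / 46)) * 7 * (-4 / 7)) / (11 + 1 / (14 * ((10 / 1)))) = -246400 / 35443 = -6.95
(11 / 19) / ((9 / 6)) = 22 / 57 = 0.39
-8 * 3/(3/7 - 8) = 168/53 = 3.17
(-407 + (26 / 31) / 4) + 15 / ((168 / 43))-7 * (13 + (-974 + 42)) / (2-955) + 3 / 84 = -96822003 / 236344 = -409.67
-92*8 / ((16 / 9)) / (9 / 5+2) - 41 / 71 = -147749 / 1349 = -109.52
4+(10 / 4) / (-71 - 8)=627 / 158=3.97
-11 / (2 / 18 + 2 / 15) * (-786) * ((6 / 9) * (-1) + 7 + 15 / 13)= 3442680 / 13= 264821.54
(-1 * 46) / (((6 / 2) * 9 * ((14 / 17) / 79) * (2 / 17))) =-525113 / 378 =-1389.19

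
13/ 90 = 0.14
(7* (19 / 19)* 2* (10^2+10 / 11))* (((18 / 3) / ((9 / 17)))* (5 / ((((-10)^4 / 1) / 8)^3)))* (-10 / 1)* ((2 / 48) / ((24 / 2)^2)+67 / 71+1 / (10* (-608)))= -96867545453 / 250408125000000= -0.00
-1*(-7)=7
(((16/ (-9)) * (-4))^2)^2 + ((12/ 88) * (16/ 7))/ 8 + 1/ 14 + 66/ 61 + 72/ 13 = 2563.84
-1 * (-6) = 6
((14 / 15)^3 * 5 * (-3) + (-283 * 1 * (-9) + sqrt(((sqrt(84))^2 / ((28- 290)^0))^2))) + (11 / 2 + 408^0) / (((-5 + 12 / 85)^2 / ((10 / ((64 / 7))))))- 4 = 917600800153 / 350884800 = 2615.11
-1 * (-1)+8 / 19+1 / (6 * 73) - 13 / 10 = 2566 / 20805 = 0.12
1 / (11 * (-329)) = -1 / 3619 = -0.00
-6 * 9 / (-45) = 6 / 5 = 1.20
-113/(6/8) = -452/3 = -150.67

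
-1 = -1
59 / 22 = 2.68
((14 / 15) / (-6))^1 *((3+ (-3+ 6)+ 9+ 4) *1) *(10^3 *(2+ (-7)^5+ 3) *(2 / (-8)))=-111733300 / 9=-12414811.11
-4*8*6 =-192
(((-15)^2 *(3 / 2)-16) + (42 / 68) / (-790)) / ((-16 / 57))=-492221733 / 429760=-1145.34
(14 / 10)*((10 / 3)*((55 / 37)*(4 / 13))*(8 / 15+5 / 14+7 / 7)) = 17468 / 4329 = 4.04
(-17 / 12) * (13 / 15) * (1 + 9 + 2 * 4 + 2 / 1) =-221 / 9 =-24.56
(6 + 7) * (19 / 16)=247 / 16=15.44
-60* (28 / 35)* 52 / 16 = -156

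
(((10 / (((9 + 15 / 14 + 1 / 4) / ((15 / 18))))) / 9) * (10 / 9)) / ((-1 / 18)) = -14000 / 7803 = -1.79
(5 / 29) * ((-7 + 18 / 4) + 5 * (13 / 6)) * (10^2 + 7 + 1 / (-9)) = 120250 / 783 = 153.58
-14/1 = -14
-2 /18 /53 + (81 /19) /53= 710 /9063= 0.08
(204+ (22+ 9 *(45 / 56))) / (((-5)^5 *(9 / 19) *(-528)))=0.00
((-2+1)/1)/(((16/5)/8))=-5/2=-2.50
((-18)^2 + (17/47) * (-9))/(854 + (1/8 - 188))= 120600/250463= 0.48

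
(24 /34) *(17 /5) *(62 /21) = 248 /35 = 7.09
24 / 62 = 12 / 31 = 0.39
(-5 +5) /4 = 0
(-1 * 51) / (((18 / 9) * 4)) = -51 / 8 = -6.38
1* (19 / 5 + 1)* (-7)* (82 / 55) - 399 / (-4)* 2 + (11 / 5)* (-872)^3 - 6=-802296287207 / 550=-1458720522.19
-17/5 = -3.40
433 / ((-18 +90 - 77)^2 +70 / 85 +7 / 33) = 16.63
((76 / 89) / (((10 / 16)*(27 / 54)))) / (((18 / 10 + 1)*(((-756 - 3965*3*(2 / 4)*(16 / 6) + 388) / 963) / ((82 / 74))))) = -0.06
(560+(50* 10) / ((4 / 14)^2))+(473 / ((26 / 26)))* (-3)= 5266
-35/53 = -0.66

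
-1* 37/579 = -37/579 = -0.06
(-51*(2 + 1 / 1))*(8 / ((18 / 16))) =-1088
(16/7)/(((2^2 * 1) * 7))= 4/49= 0.08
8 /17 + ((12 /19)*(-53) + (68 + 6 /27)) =102382 /2907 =35.22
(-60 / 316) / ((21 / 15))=-75 / 553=-0.14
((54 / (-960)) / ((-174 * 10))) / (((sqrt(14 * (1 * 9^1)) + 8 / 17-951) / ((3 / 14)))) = -2472327 / 339191065606400-7803 * sqrt(14) / 339191065606400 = -0.00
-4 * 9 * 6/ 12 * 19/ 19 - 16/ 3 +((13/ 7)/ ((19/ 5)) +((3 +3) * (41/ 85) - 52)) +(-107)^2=385852634/ 33915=11377.05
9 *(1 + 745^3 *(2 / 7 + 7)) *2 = 379587147876 / 7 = 54226735410.86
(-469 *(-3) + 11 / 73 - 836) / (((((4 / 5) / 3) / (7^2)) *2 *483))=729645 / 6716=108.64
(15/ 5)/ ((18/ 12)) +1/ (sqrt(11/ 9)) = 2.90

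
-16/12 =-4/3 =-1.33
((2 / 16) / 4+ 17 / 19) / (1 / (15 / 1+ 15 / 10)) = 18579 / 1216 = 15.28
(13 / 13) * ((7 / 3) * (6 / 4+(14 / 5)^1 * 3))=23.10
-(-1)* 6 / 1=6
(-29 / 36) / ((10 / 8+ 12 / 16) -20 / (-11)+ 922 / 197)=-62843 / 662976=-0.09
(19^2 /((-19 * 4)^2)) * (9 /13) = 0.04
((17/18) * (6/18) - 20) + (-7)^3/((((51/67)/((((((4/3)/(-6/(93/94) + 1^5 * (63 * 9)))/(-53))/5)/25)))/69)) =-2080637848259/105755550750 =-19.67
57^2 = 3249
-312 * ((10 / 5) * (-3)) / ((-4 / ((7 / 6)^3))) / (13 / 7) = -2401 / 6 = -400.17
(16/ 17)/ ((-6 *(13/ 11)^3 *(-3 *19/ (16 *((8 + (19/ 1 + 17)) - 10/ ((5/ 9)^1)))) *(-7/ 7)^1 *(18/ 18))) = -340736/ 491283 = -0.69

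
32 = 32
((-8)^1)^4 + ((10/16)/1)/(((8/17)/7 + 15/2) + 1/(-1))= 25608787/6252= 4096.10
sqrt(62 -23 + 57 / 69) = 2 * sqrt(5267) / 23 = 6.31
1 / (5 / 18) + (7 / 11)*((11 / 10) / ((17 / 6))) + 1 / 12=4009 / 1020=3.93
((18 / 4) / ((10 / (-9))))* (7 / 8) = -567 / 160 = -3.54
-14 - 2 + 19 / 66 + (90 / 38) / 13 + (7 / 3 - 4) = -280339 / 16302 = -17.20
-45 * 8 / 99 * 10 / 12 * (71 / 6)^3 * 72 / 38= -17895550 / 1881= -9513.85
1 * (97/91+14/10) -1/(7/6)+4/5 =2.41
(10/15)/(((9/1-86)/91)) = -26/33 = -0.79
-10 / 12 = -5 / 6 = -0.83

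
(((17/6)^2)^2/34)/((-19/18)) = -1.80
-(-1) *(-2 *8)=-16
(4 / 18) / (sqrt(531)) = 2 * sqrt(59) / 1593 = 0.01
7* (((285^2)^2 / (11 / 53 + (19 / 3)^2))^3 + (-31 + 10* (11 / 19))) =4145196265238149585029042242559281837321 / 135153392648192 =30670308632415980295678140.00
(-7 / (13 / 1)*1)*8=-4.31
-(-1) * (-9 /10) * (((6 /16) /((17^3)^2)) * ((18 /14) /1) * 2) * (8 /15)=-81 /4224074575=-0.00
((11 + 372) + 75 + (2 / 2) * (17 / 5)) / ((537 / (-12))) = -9228 / 895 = -10.31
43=43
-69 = -69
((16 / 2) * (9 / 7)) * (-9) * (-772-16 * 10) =603936 / 7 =86276.57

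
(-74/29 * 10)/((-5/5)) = 740/29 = 25.52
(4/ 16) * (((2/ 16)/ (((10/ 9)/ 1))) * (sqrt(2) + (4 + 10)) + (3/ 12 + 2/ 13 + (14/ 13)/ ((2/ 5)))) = 9 * sqrt(2)/ 320 + 2429/ 2080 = 1.21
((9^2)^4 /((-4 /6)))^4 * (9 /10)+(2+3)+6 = 2503155504993241601315571986087609 /160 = 15644721906207760008222320000000.00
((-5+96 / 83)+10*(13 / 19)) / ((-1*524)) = -4729 / 826348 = -0.01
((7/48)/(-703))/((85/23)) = -161/2868240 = -0.00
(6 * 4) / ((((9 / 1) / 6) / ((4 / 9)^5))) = 0.28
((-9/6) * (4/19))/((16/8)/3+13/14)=-252/1273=-0.20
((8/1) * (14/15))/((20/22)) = 616/75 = 8.21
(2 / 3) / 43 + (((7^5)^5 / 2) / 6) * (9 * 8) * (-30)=-31139613348597264996738538 / 129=-241392351539513682145260.00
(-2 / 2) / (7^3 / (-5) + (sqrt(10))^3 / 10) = 25* sqrt(10) / 117399 + 1715 / 117399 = 0.02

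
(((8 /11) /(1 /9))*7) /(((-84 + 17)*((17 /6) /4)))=-12096 /12529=-0.97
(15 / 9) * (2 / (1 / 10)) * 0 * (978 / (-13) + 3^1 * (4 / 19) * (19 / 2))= 0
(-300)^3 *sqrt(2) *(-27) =729000000 *sqrt(2) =1030961686.97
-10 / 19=-0.53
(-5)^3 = -125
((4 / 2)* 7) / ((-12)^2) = 7 / 72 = 0.10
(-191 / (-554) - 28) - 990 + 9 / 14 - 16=-2003011 / 1939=-1033.01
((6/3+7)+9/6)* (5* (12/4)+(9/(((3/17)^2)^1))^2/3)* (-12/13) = -3509772/13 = -269982.46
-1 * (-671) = 671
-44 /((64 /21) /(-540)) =31185 /4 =7796.25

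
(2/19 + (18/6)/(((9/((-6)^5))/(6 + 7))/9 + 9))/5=7581598/86430145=0.09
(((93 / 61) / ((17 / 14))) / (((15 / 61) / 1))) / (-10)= -217 / 425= -0.51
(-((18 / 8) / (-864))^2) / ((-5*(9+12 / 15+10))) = 1 / 14598144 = 0.00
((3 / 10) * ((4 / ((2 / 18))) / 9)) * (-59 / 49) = -354 / 245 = -1.44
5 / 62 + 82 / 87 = 1.02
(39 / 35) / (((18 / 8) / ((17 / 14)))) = 442 / 735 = 0.60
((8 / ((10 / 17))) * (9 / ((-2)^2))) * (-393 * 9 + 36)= -535653 / 5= -107130.60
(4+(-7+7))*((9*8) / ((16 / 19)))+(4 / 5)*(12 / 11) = 18858 / 55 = 342.87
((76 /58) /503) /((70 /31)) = 589 /510545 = 0.00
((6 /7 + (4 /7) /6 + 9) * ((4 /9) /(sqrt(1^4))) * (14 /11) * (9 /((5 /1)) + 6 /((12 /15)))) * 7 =16492 /45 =366.49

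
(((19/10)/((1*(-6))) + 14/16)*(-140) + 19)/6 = -355/36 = -9.86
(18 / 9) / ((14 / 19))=19 / 7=2.71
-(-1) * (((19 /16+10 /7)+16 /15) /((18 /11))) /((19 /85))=1156969 /114912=10.07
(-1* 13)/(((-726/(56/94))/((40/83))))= 7280/1416063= 0.01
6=6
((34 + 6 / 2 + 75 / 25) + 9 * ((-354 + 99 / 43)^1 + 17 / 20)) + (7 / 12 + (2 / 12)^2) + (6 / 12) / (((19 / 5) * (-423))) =-21544269217 / 6911820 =-3117.02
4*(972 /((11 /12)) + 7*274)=131048 /11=11913.45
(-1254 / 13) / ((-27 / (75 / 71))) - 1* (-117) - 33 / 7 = 2249584 / 19383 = 116.06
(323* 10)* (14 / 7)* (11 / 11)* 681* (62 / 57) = 4785160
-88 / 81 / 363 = -0.00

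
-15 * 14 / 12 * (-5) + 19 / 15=2663 / 30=88.77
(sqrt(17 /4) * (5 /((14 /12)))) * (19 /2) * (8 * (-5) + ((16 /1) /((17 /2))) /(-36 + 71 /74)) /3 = -83866380 * sqrt(17) /308567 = -1120.63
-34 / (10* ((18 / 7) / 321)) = -12733 / 30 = -424.43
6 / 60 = 1 / 10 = 0.10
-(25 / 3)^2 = -69.44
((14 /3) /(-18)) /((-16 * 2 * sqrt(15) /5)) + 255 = 7 * sqrt(15) /2592 + 255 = 255.01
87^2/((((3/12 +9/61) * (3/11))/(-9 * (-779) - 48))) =47151569916/97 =486098658.93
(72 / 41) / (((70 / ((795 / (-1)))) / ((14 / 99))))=-1272 / 451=-2.82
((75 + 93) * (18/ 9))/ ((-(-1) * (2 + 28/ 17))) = 2856/ 31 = 92.13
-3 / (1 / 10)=-30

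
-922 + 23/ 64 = -58985/ 64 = -921.64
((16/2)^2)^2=4096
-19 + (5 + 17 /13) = -165 /13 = -12.69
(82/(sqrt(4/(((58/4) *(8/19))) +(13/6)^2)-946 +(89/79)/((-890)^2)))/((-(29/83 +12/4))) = 2523407584245000 *sqrt(161965)/16049783513751887097979 +415362981372582512700/16049783513751887097979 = 0.03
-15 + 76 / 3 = 31 / 3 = 10.33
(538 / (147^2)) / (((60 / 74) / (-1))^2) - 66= -641419039 / 9724050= -65.96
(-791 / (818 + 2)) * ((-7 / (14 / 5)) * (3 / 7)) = 339 / 328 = 1.03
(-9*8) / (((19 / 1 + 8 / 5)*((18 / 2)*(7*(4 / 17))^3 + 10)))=-884340 / 12704947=-0.07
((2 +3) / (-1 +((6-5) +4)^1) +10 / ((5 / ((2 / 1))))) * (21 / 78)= 147 / 104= 1.41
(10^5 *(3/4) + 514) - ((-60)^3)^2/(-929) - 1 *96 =46726063322/929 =50297161.81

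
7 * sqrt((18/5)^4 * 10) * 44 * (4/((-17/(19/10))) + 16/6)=18827424 * sqrt(10)/2125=28017.67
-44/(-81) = 44/81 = 0.54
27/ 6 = 4.50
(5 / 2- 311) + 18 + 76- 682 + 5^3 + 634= -275 / 2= -137.50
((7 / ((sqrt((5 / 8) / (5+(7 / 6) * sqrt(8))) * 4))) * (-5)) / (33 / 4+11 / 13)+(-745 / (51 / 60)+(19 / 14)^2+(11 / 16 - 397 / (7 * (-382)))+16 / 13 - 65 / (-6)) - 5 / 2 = -867.73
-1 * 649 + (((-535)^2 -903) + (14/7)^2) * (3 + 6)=2567285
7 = 7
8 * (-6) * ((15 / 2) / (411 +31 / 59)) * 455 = -241605 / 607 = -398.03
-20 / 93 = -0.22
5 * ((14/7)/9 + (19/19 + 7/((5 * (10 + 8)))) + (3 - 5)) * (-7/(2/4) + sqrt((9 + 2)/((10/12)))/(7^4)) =49 - sqrt(330)/3430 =48.99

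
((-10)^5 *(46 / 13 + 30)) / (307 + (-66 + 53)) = -21800000 / 1911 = -11407.64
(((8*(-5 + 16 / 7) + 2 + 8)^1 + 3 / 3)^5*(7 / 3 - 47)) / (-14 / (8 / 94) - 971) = -70664062500 / 12722899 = -5554.09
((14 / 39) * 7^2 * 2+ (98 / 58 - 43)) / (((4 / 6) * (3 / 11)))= -38137 / 1131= -33.72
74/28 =37/14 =2.64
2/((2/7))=7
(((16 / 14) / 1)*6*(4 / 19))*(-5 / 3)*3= -960 / 133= -7.22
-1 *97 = -97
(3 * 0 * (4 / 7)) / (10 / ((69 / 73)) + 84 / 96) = 0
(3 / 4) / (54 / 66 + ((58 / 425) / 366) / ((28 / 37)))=17966025 / 19611103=0.92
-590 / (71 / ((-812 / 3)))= 479080 / 213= 2249.20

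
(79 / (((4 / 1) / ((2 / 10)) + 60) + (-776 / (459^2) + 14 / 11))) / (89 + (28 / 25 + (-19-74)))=-508560525 / 1506722224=-0.34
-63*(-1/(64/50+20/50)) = 75/2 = 37.50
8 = 8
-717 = -717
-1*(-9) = 9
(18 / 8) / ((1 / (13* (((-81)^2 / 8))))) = 767637 / 32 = 23988.66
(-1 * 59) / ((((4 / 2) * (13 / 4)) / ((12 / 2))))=-54.46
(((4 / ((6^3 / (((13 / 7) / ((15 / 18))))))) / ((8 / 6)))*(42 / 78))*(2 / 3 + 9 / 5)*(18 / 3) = 37 / 150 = 0.25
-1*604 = -604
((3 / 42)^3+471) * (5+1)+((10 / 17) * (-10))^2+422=1301578851 / 396508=3282.60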